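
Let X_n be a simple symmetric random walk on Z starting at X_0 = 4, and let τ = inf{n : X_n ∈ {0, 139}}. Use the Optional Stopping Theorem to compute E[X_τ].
E[X_τ] = 4

X_n is a martingale and τ is a bounded-mean stopping time (indeed τ is finite a.s. with bounded expectation since the walk is in a bounded region). By the OST, E[X_τ] = E[X_0] = 4. Equivalently: E[X_τ] = 139 · P(hit 139 first) + 0 · P(hit 0 first) = 139 · (4/139) = 4.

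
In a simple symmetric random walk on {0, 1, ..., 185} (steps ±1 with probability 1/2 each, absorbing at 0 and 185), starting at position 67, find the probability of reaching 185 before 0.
P(hit 185 before 0) = 67/185

Let u_k = P(hit 185 before 0 | start at k). Then u_0 = 0, u_185 = 1, and u_k = u_{k-1}/2 + u_{k+1}/2 for 1 ≤ k ≤ 184. This harmonic recurrence is solved by u_k = k/185, giving u_67 = 67/185.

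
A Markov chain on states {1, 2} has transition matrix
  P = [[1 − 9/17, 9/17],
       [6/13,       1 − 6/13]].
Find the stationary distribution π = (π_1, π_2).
π_1 = 34/73, π_2 = 39/73

Solve πP = π with π_1 + π_2 = 1. From πP = π: π_1 · (1 − 9/17) + π_2 · 6/13 = π_1 ⇒ π_2 · 6/13 = π_1 · 9/17 ⇒ π_2/π_1 = (9/17)/(6/13) = 39/34. Together with π_1 + π_2 = 1:
  π_1 = (6/13)/(9/17 + 6/13) = (6/13)/(219/221) = 34/73,
  π_2 = (9/17)/(9/17 + 6/13) = (9/17)/(219/221) = 39/73.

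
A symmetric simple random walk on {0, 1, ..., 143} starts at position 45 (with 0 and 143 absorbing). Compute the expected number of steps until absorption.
E[τ | X_0 = 45] = 4410

Let v_k = E[τ | X_0 = k]. Boundary: v_0 = v_143 = 0. Recurrence: v_k = 1 + (v_{k-1} + v_{k+1})/2 for 1 ≤ k ≤ 142. The particular solution to v_k − (v_{k-1} + v_{k+1})/2 = 1 is v_k = −k^2. Adding homogeneous solution A + B k and matching boundaries gives v_k = k (143 − k). Substituting k = 45: v_45 = 45 · 98 = 4410.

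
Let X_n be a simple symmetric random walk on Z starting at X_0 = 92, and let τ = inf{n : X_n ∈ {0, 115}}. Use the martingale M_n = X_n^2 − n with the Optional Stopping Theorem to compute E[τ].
E[τ] = 2116

M_n = X_n^2 − n is a martingale (since E[X_{n+1}^2 | F_n] = X_n^2 + 1). By OST (τ has finite mean in a bounded region), E[M_τ] = E[M_0] = X_0^2 − 0 = 92^2 = 8464. Also E[M_τ] = E[X_τ^2] − E[τ]. The walk exits at 0 or 115, with P(hit 115 first) = 92/115, so E[X_τ^2] = 115^2 · 92/115 + 0 = 10580. Thus E[τ] = E[X_τ^2] − E[M_τ] = 10580 − 8464 = 2116 = 92(115 − 92) = 2116.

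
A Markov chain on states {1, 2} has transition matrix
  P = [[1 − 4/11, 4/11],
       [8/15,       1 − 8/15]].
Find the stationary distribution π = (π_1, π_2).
π_1 = 22/37, π_2 = 15/37

Solve πP = π with π_1 + π_2 = 1. From πP = π: π_1 · (1 − 4/11) + π_2 · 8/15 = π_1 ⇒ π_2 · 8/15 = π_1 · 4/11 ⇒ π_2/π_1 = (4/11)/(8/15) = 15/22. Together with π_1 + π_2 = 1:
  π_1 = (8/15)/(4/11 + 8/15) = (8/15)/(148/165) = 22/37,
  π_2 = (4/11)/(4/11 + 8/15) = (4/11)/(148/165) = 15/37.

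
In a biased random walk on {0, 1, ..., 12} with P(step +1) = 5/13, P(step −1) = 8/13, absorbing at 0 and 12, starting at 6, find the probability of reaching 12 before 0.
P(hit 12 before 0) = (1 − (8/5)^6) / (1 − (8/5)^12) = 15625/277769

Let u_k denote P(reach 12 before 0 | start at k). Boundary: u_0 = 0, u_12 = 1. Recurrence: u_k = 5/13·u_{k+1} + 8/13·u_{k-1} for 1 ≤ k ≤ 11. Try u_k = A + B·r^k with r = q/p = (8/13)/(5/13) = 8/5. Substitution satisfies the recurrence; boundary conditions give:
  u_k = (1 − r^k) / (1 − r^N) = (1 − (8/5)^6) / (1 − (8/5)^12) = 15625/277769.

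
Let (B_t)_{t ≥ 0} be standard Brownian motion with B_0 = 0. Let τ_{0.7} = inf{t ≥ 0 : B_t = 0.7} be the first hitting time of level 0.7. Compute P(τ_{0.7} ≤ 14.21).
P(τ_{0.7} ≤ 14.21) = 2(1 − Φ(0.7/√14.21)) = 2(1 − Φ(0.1857)) ≈ 0.8527

By the reflection principle for standard BM, P(τ_b ≤ t) = 2 · P(B_t ≥ b). Since B_t ~ N(0, t), P(B_t ≥ 0.7) = 1 − Φ(0.7/√t) = 1 − Φ(0.7/√14.21) = 1 − Φ(0.1857) ≈ 0.42634. Doubling: P(τ_{0.7} ≤ 14.21) ≈ 2 · 0.42634 = 0.85268 ≈ 0.8527.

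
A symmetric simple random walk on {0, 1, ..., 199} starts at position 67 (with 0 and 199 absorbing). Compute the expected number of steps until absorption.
E[τ | X_0 = 67] = 8844

Let v_k = E[τ | X_0 = k]. Boundary: v_0 = v_199 = 0. Recurrence: v_k = 1 + (v_{k-1} + v_{k+1})/2 for 1 ≤ k ≤ 198. The particular solution to v_k − (v_{k-1} + v_{k+1})/2 = 1 is v_k = −k^2. Adding homogeneous solution A + B k and matching boundaries gives v_k = k (199 − k). Substituting k = 67: v_67 = 67 · 132 = 8844.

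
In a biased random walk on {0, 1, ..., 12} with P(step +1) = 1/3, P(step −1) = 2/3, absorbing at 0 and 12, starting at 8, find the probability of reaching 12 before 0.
P(hit 12 before 0) = (1 − (2)^8) / (1 − (2)^12) = 17/273

Let u_k denote P(reach 12 before 0 | start at k). Boundary: u_0 = 0, u_12 = 1. Recurrence: u_k = 1/3·u_{k+1} + 2/3·u_{k-1} for 1 ≤ k ≤ 11. Try u_k = A + B·r^k with r = q/p = (2/3)/(1/3) = 2. Substitution satisfies the recurrence; boundary conditions give:
  u_k = (1 − r^k) / (1 − r^N) = (1 − (2)^8) / (1 − (2)^12) = 17/273.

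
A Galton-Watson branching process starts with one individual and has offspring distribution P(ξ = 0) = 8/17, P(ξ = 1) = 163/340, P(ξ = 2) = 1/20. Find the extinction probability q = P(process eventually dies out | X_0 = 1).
q = 1

Mean offspring μ = 0·8/17 + 1·163/340 + 2·1/20 = 197/340 ≤ 1. For μ ≤ 1 with offspring not concentrated at 1, the Galton-Watson process goes extinct almost surely, so q = 1.
(Algebraic check: The pgf is f(s) = 8/17 + 163/340·s + 1/20·s². The extinction probability q is the smallest fixed point of f in [0, 1]. Setting s = f(s):
  1/20·s² + (163/340 − 1)·s + 8/17 = 0
  1/20·s² − (8/17 + 1/20)·s + 8/17 = 0
which factors as (s − 1)·(1/20·s − 8/17) = 0, giving roots s = 1 and s = (8/17)/(1/20) = 160/17. Since 160/17 ≥ 1, the smallest root in [0, 1] is s = 1.)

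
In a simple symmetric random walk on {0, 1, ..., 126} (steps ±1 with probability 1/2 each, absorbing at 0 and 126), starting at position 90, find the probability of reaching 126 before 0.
P(hit 126 before 0) = 90/126 = 5/7

Let u_k = P(hit 126 before 0 | start at k). Then u_0 = 0, u_126 = 1, and u_k = u_{k-1}/2 + u_{k+1}/2 for 1 ≤ k ≤ 125. This harmonic recurrence is solved by u_k = k/126, giving u_90 = 90/126 = 5/7.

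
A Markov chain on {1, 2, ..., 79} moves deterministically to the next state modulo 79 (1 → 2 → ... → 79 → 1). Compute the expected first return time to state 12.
E[T_12 | X_0 = 12] = 79

The chain cycles deterministically, so starting at state 12 it returns in exactly 79 steps. Equivalently, the stationary distribution is uniform π_j = 1/79 for every state j, so by Kac's formula E[T_12] = 1/π_12 = 79.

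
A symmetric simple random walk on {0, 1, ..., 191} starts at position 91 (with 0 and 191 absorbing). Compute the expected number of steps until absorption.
E[τ | X_0 = 91] = 9100

Let v_k = E[τ | X_0 = k]. Boundary: v_0 = v_191 = 0. Recurrence: v_k = 1 + (v_{k-1} + v_{k+1})/2 for 1 ≤ k ≤ 190. The particular solution to v_k − (v_{k-1} + v_{k+1})/2 = 1 is v_k = −k^2. Adding homogeneous solution A + B k and matching boundaries gives v_k = k (191 − k). Substituting k = 91: v_91 = 91 · 100 = 9100.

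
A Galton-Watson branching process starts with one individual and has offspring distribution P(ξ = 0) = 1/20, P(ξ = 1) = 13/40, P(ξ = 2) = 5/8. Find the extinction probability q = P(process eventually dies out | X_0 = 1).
q = 2/25

The pgf is f(s) = 1/20 + 13/40·s + 5/8·s². The extinction probability q is the smallest fixed point of f in [0, 1]. Setting s = f(s):
  5/8·s² + (13/40 − 1)·s + 1/20 = 0
  5/8·s² − (1/20 + 5/8)·s + 1/20 = 0
which factors as (s − 1)·(5/8·s − 1/20) = 0, giving roots s = 1 and s = (1/20)/(5/8) = 2/25.
Mean offspring μ = 13/40 + 2·5/8 = 63/40 > 1 (supercritical), so q < 1. The extinction probability is the smaller root: q = (1/20)/(5/8) = 2/25.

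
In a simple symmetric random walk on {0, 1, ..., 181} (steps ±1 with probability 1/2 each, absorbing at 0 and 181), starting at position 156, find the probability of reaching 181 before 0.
P(hit 181 before 0) = 156/181

Let u_k = P(hit 181 before 0 | start at k). Then u_0 = 0, u_181 = 1, and u_k = u_{k-1}/2 + u_{k+1}/2 for 1 ≤ k ≤ 180. This harmonic recurrence is solved by u_k = k/181, giving u_156 = 156/181.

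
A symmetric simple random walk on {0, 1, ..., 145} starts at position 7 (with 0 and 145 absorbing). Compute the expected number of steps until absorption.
E[τ | X_0 = 7] = 966

Let v_k = E[τ | X_0 = k]. Boundary: v_0 = v_145 = 0. Recurrence: v_k = 1 + (v_{k-1} + v_{k+1})/2 for 1 ≤ k ≤ 144. The particular solution to v_k − (v_{k-1} + v_{k+1})/2 = 1 is v_k = −k^2. Adding homogeneous solution A + B k and matching boundaries gives v_k = k (145 − k). Substituting k = 7: v_7 = 7 · 138 = 966.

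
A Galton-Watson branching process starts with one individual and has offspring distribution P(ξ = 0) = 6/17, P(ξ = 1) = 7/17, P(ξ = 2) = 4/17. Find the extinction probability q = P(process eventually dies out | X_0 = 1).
q = 1

Mean offspring μ = 0·6/17 + 1·7/17 + 2·4/17 = 15/17 ≤ 1. For μ ≤ 1 with offspring not concentrated at 1, the Galton-Watson process goes extinct almost surely, so q = 1.
(Algebraic check: The pgf is f(s) = 6/17 + 7/17·s + 4/17·s². The extinction probability q is the smallest fixed point of f in [0, 1]. Setting s = f(s):
  4/17·s² + (7/17 − 1)·s + 6/17 = 0
  4/17·s² − (6/17 + 4/17)·s + 6/17 = 0
which factors as (s − 1)·(4/17·s − 6/17) = 0, giving roots s = 1 and s = (6/17)/(4/17) = 3/2. Since 3/2 ≥ 1, the smallest root in [0, 1] is s = 1.)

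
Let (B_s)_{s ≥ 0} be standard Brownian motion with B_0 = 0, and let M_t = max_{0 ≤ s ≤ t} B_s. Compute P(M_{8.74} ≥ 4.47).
P(M_{8.74} ≥ 4.47) = 2·P(B_{8.74} ≥ 4.47) = 2(1 − Φ(4.47/√8.74)) ≈ 0.1305

By the reflection principle for Brownian motion, P(M_t ≥ a) = 2 · P(B_t ≥ a) for a ≥ 0. Since B_t ~ N(0, t), P(B_t ≥ 4.47) = 1 − Φ(4.47/√t) = 1 − Φ(4.47/√8.74) = 1 − Φ(1.5120). So
  P(M_{8.74} ≥ 4.47) = 2(1 − Φ(1.5120)) ≈ 0.1305.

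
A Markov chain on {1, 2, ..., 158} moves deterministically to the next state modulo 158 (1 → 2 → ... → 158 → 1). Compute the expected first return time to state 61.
E[T_61 | X_0 = 61] = 158

The chain cycles deterministically, so starting at state 61 it returns in exactly 158 steps. Equivalently, the stationary distribution is uniform π_j = 1/158 for every state j, so by Kac's formula E[T_61] = 1/π_61 = 158.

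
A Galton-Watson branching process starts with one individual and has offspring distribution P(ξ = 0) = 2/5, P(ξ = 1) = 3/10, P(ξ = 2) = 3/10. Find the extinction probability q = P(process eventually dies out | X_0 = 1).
q = 1

Mean offspring μ = 0·2/5 + 1·3/10 + 2·3/10 = 9/10 ≤ 1. For μ ≤ 1 with offspring not concentrated at 1, the Galton-Watson process goes extinct almost surely, so q = 1.
(Algebraic check: The pgf is f(s) = 2/5 + 3/10·s + 3/10·s². The extinction probability q is the smallest fixed point of f in [0, 1]. Setting s = f(s):
  3/10·s² + (3/10 − 1)·s + 2/5 = 0
  3/10·s² − (2/5 + 3/10)·s + 2/5 = 0
which factors as (s − 1)·(3/10·s − 2/5) = 0, giving roots s = 1 and s = (2/5)/(3/10) = 4/3. Since 4/3 ≥ 1, the smallest root in [0, 1] is s = 1.)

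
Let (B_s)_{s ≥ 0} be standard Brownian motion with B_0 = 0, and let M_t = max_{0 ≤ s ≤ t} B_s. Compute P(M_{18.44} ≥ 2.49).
P(M_{18.44} ≥ 2.49) = 2·P(B_{18.44} ≥ 2.49) = 2(1 − Φ(2.49/√18.44)) ≈ 0.5620

By the reflection principle for Brownian motion, P(M_t ≥ a) = 2 · P(B_t ≥ a) for a ≥ 0. Since B_t ~ N(0, t), P(B_t ≥ 2.49) = 1 − Φ(2.49/√t) = 1 − Φ(2.49/√18.44) = 1 − Φ(0.5799). So
  P(M_{18.44} ≥ 2.49) = 2(1 − Φ(0.5799)) ≈ 0.5620.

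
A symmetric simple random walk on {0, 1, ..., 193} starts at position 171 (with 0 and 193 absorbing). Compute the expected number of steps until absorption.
E[τ | X_0 = 171] = 3762

Let v_k = E[τ | X_0 = k]. Boundary: v_0 = v_193 = 0. Recurrence: v_k = 1 + (v_{k-1} + v_{k+1})/2 for 1 ≤ k ≤ 192. The particular solution to v_k − (v_{k-1} + v_{k+1})/2 = 1 is v_k = −k^2. Adding homogeneous solution A + B k and matching boundaries gives v_k = k (193 − k). Substituting k = 171: v_171 = 171 · 22 = 3762.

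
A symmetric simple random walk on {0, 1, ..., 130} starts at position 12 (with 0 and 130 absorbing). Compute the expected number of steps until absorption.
E[τ | X_0 = 12] = 1416

Let v_k = E[τ | X_0 = k]. Boundary: v_0 = v_130 = 0. Recurrence: v_k = 1 + (v_{k-1} + v_{k+1})/2 for 1 ≤ k ≤ 129. The particular solution to v_k − (v_{k-1} + v_{k+1})/2 = 1 is v_k = −k^2. Adding homogeneous solution A + B k and matching boundaries gives v_k = k (130 − k). Substituting k = 12: v_12 = 12 · 118 = 1416.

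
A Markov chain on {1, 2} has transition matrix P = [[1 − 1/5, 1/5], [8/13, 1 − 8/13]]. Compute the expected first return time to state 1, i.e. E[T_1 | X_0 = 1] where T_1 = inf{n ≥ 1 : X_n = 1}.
E[T_1 | X_0 = 1] = 1/π_1 = 53/40

For an irreducible recurrent Markov chain with stationary distribution π, E[T_i | X_0 = i] = 1/π_i (Kac's formula). Here π_1 = (8/13)/(1/5 + 8/13) = (8/13)/(53/65) = 40/53, so E[T_1 | X_0 = 1] = 1/π_1 = (1/5 + 8/13)/(8/13) = (53/65)/(8/13) = 53/40.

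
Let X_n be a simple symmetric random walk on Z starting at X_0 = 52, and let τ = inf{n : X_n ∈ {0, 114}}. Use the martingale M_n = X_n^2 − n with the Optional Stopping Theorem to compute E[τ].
E[τ] = 3224

M_n = X_n^2 − n is a martingale (since E[X_{n+1}^2 | F_n] = X_n^2 + 1). By OST (τ has finite mean in a bounded region), E[M_τ] = E[M_0] = X_0^2 − 0 = 52^2 = 2704. Also E[M_τ] = E[X_τ^2] − E[τ]. The walk exits at 0 or 114, with P(hit 114 first) = 52/114, so E[X_τ^2] = 114^2 · 52/114 + 0 = 5928. Thus E[τ] = E[X_τ^2] − E[M_τ] = 5928 − 2704 = 3224 = 52(114 − 52) = 3224.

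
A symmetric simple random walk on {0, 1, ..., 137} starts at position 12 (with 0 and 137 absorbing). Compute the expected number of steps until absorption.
E[τ | X_0 = 12] = 1500

Let v_k = E[τ | X_0 = k]. Boundary: v_0 = v_137 = 0. Recurrence: v_k = 1 + (v_{k-1} + v_{k+1})/2 for 1 ≤ k ≤ 136. The particular solution to v_k − (v_{k-1} + v_{k+1})/2 = 1 is v_k = −k^2. Adding homogeneous solution A + B k and matching boundaries gives v_k = k (137 − k). Substituting k = 12: v_12 = 12 · 125 = 1500.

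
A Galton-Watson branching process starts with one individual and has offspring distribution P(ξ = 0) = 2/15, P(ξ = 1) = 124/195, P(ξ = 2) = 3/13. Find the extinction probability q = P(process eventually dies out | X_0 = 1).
q = 26/45

The pgf is f(s) = 2/15 + 124/195·s + 3/13·s². The extinction probability q is the smallest fixed point of f in [0, 1]. Setting s = f(s):
  3/13·s² + (124/195 − 1)·s + 2/15 = 0
  3/13·s² − (2/15 + 3/13)·s + 2/15 = 0
which factors as (s − 1)·(3/13·s − 2/15) = 0, giving roots s = 1 and s = (2/15)/(3/13) = 26/45.
Mean offspring μ = 124/195 + 2·3/13 = 214/195 > 1 (supercritical), so q < 1. The extinction probability is the smaller root: q = (2/15)/(3/13) = 26/45.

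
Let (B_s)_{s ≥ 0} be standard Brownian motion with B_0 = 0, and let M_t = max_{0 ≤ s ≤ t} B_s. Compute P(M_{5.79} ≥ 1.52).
P(M_{5.79} ≥ 1.52) = 2·P(B_{5.79} ≥ 1.52) = 2(1 − Φ(1.52/√5.79)) ≈ 0.5276

By the reflection principle for Brownian motion, P(M_t ≥ a) = 2 · P(B_t ≥ a) for a ≥ 0. Since B_t ~ N(0, t), P(B_t ≥ 1.52) = 1 − Φ(1.52/√t) = 1 − Φ(1.52/√5.79) = 1 − Φ(0.6317). So
  P(M_{5.79} ≥ 1.52) = 2(1 − Φ(0.6317)) ≈ 0.5276.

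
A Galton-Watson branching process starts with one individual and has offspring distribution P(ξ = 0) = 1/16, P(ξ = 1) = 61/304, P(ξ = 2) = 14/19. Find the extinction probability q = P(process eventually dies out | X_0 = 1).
q = 19/224

The pgf is f(s) = 1/16 + 61/304·s + 14/19·s². The extinction probability q is the smallest fixed point of f in [0, 1]. Setting s = f(s):
  14/19·s² + (61/304 − 1)·s + 1/16 = 0
  14/19·s² − (1/16 + 14/19)·s + 1/16 = 0
which factors as (s − 1)·(14/19·s − 1/16) = 0, giving roots s = 1 and s = (1/16)/(14/19) = 19/224.
Mean offspring μ = 61/304 + 2·14/19 = 509/304 > 1 (supercritical), so q < 1. The extinction probability is the smaller root: q = (1/16)/(14/19) = 19/224.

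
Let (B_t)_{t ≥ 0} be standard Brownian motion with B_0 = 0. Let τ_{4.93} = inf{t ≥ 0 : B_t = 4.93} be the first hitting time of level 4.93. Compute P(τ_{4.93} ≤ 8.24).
P(τ_{4.93} ≤ 8.24) = 2(1 − Φ(4.93/√8.24)) = 2(1 − Φ(1.7174)) ≈ 0.0859

By the reflection principle for standard BM, P(τ_b ≤ t) = 2 · P(B_t ≥ b). Since B_t ~ N(0, t), P(B_t ≥ 4.93) = 1 − Φ(4.93/√t) = 1 − Φ(4.93/√8.24) = 1 − Φ(1.7174) ≈ 0.04295. Doubling: P(τ_{4.93} ≤ 8.24) ≈ 2 · 0.04295 = 0.08590 ≈ 0.0859.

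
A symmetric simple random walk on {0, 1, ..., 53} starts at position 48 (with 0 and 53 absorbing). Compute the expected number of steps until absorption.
E[τ | X_0 = 48] = 240

Let v_k = E[τ | X_0 = k]. Boundary: v_0 = v_53 = 0. Recurrence: v_k = 1 + (v_{k-1} + v_{k+1})/2 for 1 ≤ k ≤ 52. The particular solution to v_k − (v_{k-1} + v_{k+1})/2 = 1 is v_k = −k^2. Adding homogeneous solution A + B k and matching boundaries gives v_k = k (53 − k). Substituting k = 48: v_48 = 48 · 5 = 240.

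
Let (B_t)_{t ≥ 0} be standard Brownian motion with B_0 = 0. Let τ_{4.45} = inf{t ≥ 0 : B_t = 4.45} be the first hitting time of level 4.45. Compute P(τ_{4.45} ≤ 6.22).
P(τ_{4.45} ≤ 6.22) = 2(1 − Φ(4.45/√6.22)) = 2(1 − Φ(1.7843)) ≈ 0.0744

By the reflection principle for standard BM, P(τ_b ≤ t) = 2 · P(B_t ≥ b). Since B_t ~ N(0, t), P(B_t ≥ 4.45) = 1 − Φ(4.45/√t) = 1 − Φ(4.45/√6.22) = 1 − Φ(1.7843) ≈ 0.03719. Doubling: P(τ_{4.45} ≤ 6.22) ≈ 2 · 0.03719 = 0.07438 ≈ 0.0744.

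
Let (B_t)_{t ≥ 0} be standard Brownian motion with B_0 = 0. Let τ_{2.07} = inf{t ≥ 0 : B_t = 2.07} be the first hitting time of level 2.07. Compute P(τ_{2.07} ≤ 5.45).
P(τ_{2.07} ≤ 5.45) = 2(1 − Φ(2.07/√5.45)) = 2(1 − Φ(0.8867)) ≈ 0.3752

By the reflection principle for standard BM, P(τ_b ≤ t) = 2 · P(B_t ≥ b). Since B_t ~ N(0, t), P(B_t ≥ 2.07) = 1 − Φ(2.07/√t) = 1 − Φ(2.07/√5.45) = 1 − Φ(0.8867) ≈ 0.18762. Doubling: P(τ_{2.07} ≤ 5.45) ≈ 2 · 0.18762 = 0.37524 ≈ 0.3752.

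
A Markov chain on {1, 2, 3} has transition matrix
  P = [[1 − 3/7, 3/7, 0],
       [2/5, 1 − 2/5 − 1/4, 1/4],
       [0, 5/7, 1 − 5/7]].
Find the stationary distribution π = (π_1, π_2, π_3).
π = (56/137, 60/137, 21/137)

This is a birth-death chain on three states, which satisfies detailed balance: π_1 · P_{12} = π_2 · P_{21} and π_2 · P_{23} = π_3 · P_{32}.
From π_1 · 3/7 = π_2 · 2/5: π_2/π_1 = (3/7)/(2/5) = 15/14.
From π_2 · 1/4 = π_3 · 5/7: π_3/π_2 = (1/4)/(5/7) = 7/20.
Take π_1 proportional to 1; then unnormalized π = (1, 15/14, 3/8). Normalize by dividing by the sum 137/56:
  π = (56/137, 60/137, 21/137).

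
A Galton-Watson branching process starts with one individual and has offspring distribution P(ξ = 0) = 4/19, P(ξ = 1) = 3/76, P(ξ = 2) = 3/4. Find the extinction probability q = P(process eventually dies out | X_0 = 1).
q = 16/57

The pgf is f(s) = 4/19 + 3/76·s + 3/4·s². The extinction probability q is the smallest fixed point of f in [0, 1]. Setting s = f(s):
  3/4·s² + (3/76 − 1)·s + 4/19 = 0
  3/4·s² − (4/19 + 3/4)·s + 4/19 = 0
which factors as (s − 1)·(3/4·s − 4/19) = 0, giving roots s = 1 and s = (4/19)/(3/4) = 16/57.
Mean offspring μ = 3/76 + 2·3/4 = 117/76 > 1 (supercritical), so q < 1. The extinction probability is the smaller root: q = (4/19)/(3/4) = 16/57.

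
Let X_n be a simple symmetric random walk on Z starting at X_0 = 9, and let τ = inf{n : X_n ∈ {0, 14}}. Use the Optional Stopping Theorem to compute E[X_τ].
E[X_τ] = 9

X_n is a martingale and τ is a bounded-mean stopping time (indeed τ is finite a.s. with bounded expectation since the walk is in a bounded region). By the OST, E[X_τ] = E[X_0] = 9. Equivalently: E[X_τ] = 14 · P(hit 14 first) + 0 · P(hit 0 first) = 14 · (9/14) = 9.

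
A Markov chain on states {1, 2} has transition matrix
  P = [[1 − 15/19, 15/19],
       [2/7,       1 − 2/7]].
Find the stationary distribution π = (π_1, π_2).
π_1 = 38/143, π_2 = 105/143

Solve πP = π with π_1 + π_2 = 1. From πP = π: π_1 · (1 − 15/19) + π_2 · 2/7 = π_1 ⇒ π_2 · 2/7 = π_1 · 15/19 ⇒ π_2/π_1 = (15/19)/(2/7) = 105/38. Together with π_1 + π_2 = 1:
  π_1 = (2/7)/(15/19 + 2/7) = (2/7)/(143/133) = 38/143,
  π_2 = (15/19)/(15/19 + 2/7) = (15/19)/(143/133) = 105/143.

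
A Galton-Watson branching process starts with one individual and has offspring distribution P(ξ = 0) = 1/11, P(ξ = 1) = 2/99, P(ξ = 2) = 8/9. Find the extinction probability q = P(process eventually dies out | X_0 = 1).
q = 9/88

The pgf is f(s) = 1/11 + 2/99·s + 8/9·s². The extinction probability q is the smallest fixed point of f in [0, 1]. Setting s = f(s):
  8/9·s² + (2/99 − 1)·s + 1/11 = 0
  8/9·s² − (1/11 + 8/9)·s + 1/11 = 0
which factors as (s − 1)·(8/9·s − 1/11) = 0, giving roots s = 1 and s = (1/11)/(8/9) = 9/88.
Mean offspring μ = 2/99 + 2·8/9 = 178/99 > 1 (supercritical), so q < 1. The extinction probability is the smaller root: q = (1/11)/(8/9) = 9/88.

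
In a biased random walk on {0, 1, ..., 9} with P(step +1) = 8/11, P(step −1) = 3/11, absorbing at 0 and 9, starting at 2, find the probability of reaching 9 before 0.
P(hit 9 before 0) = (1 − (3/8)^2) / (1 − (3/8)^9) = 23068672/26839609

Let u_k denote P(reach 9 before 0 | start at k). Boundary: u_0 = 0, u_9 = 1. Recurrence: u_k = 8/11·u_{k+1} + 3/11·u_{k-1} for 1 ≤ k ≤ 8. Try u_k = A + B·r^k with r = q/p = (3/11)/(8/11) = 3/8. Substitution satisfies the recurrence; boundary conditions give:
  u_k = (1 − r^k) / (1 − r^N) = (1 − (3/8)^2) / (1 − (3/8)^9) = 23068672/26839609.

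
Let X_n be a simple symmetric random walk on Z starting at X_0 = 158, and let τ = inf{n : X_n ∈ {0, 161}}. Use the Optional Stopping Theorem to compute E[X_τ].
E[X_τ] = 158

X_n is a martingale and τ is a bounded-mean stopping time (indeed τ is finite a.s. with bounded expectation since the walk is in a bounded region). By the OST, E[X_τ] = E[X_0] = 158. Equivalently: E[X_τ] = 161 · P(hit 161 first) + 0 · P(hit 0 first) = 161 · (158/161) = 158.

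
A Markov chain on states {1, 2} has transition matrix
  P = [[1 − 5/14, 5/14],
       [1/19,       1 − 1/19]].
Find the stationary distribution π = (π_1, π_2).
π_1 = 14/109, π_2 = 95/109

Solve πP = π with π_1 + π_2 = 1. From πP = π: π_1 · (1 − 5/14) + π_2 · 1/19 = π_1 ⇒ π_2 · 1/19 = π_1 · 5/14 ⇒ π_2/π_1 = (5/14)/(1/19) = 95/14. Together with π_1 + π_2 = 1:
  π_1 = (1/19)/(5/14 + 1/19) = (1/19)/(109/266) = 14/109,
  π_2 = (5/14)/(5/14 + 1/19) = (5/14)/(109/266) = 95/109.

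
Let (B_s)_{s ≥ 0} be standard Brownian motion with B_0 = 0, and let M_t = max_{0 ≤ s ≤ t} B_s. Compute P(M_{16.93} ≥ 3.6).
P(M_{16.93} ≥ 3.6) = 2·P(B_{16.93} ≥ 3.6) = 2(1 − Φ(3.6/√16.93)) ≈ 0.3816

By the reflection principle for Brownian motion, P(M_t ≥ a) = 2 · P(B_t ≥ a) for a ≥ 0. Since B_t ~ N(0, t), P(B_t ≥ 3.6) = 1 − Φ(3.6/√t) = 1 − Φ(3.6/√16.93) = 1 − Φ(0.8749). So
  P(M_{16.93} ≥ 3.6) = 2(1 − Φ(0.8749)) ≈ 0.3816.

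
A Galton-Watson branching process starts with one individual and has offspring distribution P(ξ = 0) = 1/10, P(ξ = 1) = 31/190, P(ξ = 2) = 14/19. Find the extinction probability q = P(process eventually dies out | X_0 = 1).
q = 19/140

The pgf is f(s) = 1/10 + 31/190·s + 14/19·s². The extinction probability q is the smallest fixed point of f in [0, 1]. Setting s = f(s):
  14/19·s² + (31/190 − 1)·s + 1/10 = 0
  14/19·s² − (1/10 + 14/19)·s + 1/10 = 0
which factors as (s − 1)·(14/19·s − 1/10) = 0, giving roots s = 1 and s = (1/10)/(14/19) = 19/140.
Mean offspring μ = 31/190 + 2·14/19 = 311/190 > 1 (supercritical), so q < 1. The extinction probability is the smaller root: q = (1/10)/(14/19) = 19/140.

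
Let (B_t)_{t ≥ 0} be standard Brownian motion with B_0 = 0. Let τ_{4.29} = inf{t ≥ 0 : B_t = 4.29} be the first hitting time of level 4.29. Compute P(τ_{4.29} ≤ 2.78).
P(τ_{4.29} ≤ 2.78) = 2(1 − Φ(4.29/√2.78)) = 2(1 − Φ(2.5730)) ≈ 0.0101

By the reflection principle for standard BM, P(τ_b ≤ t) = 2 · P(B_t ≥ b). Since B_t ~ N(0, t), P(B_t ≥ 4.29) = 1 − Φ(4.29/√t) = 1 − Φ(4.29/√2.78) = 1 − Φ(2.5730) ≈ 0.00504. Doubling: P(τ_{4.29} ≤ 2.78) ≈ 2 · 0.00504 = 0.01008 ≈ 0.0101.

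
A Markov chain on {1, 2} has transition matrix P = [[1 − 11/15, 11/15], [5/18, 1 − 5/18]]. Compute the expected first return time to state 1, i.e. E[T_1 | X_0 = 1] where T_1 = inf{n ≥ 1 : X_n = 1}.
E[T_1 | X_0 = 1] = 1/π_1 = 91/25

For an irreducible recurrent Markov chain with stationary distribution π, E[T_i | X_0 = i] = 1/π_i (Kac's formula). Here π_1 = (5/18)/(11/15 + 5/18) = (5/18)/(91/90) = 25/91, so E[T_1 | X_0 = 1] = 1/π_1 = (11/15 + 5/18)/(5/18) = (91/90)/(5/18) = 91/25.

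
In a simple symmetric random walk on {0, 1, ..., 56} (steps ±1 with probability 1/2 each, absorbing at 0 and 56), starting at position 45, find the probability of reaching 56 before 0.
P(hit 56 before 0) = 45/56

Let u_k = P(hit 56 before 0 | start at k). Then u_0 = 0, u_56 = 1, and u_k = u_{k-1}/2 + u_{k+1}/2 for 1 ≤ k ≤ 55. This harmonic recurrence is solved by u_k = k/56, giving u_45 = 45/56.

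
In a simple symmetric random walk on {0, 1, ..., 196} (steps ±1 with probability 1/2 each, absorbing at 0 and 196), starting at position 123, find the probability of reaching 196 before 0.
P(hit 196 before 0) = 123/196

Let u_k = P(hit 196 before 0 | start at k). Then u_0 = 0, u_196 = 1, and u_k = u_{k-1}/2 + u_{k+1}/2 for 1 ≤ k ≤ 195. This harmonic recurrence is solved by u_k = k/196, giving u_123 = 123/196.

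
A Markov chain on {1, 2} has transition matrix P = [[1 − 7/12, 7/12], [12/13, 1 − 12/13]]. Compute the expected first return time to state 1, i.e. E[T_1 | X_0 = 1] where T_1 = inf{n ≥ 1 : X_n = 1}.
E[T_1 | X_0 = 1] = 1/π_1 = 235/144

For an irreducible recurrent Markov chain with stationary distribution π, E[T_i | X_0 = i] = 1/π_i (Kac's formula). Here π_1 = (12/13)/(7/12 + 12/13) = (12/13)/(235/156) = 144/235, so E[T_1 | X_0 = 1] = 1/π_1 = (7/12 + 12/13)/(12/13) = (235/156)/(12/13) = 235/144.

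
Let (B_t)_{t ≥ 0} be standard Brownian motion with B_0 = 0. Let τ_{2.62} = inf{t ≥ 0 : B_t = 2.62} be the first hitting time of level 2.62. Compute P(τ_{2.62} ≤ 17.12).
P(τ_{2.62} ≤ 17.12) = 2(1 − Φ(2.62/√17.12)) = 2(1 − Φ(0.6332)) ≈ 0.5266

By the reflection principle for standard BM, P(τ_b ≤ t) = 2 · P(B_t ≥ b). Since B_t ~ N(0, t), P(B_t ≥ 2.62) = 1 − Φ(2.62/√t) = 1 − Φ(2.62/√17.12) = 1 − Φ(0.6332) ≈ 0.26330. Doubling: P(τ_{2.62} ≤ 17.12) ≈ 2 · 0.26330 = 0.52660 ≈ 0.5266.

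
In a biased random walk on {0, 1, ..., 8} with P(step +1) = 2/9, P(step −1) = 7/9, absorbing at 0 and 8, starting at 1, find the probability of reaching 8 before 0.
P(hit 8 before 0) = (1 − (7/2)^1) / (1 − (7/2)^8) = 128/1152909

Let u_k denote P(reach 8 before 0 | start at k). Boundary: u_0 = 0, u_8 = 1. Recurrence: u_k = 2/9·u_{k+1} + 7/9·u_{k-1} for 1 ≤ k ≤ 7. Try u_k = A + B·r^k with r = q/p = (7/9)/(2/9) = 7/2. Substitution satisfies the recurrence; boundary conditions give:
  u_k = (1 − r^k) / (1 − r^N) = (1 − (7/2)^1) / (1 − (7/2)^8) = 128/1152909.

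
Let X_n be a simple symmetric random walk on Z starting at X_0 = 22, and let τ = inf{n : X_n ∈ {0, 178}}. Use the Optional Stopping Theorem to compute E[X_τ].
E[X_τ] = 22

X_n is a martingale and τ is a bounded-mean stopping time (indeed τ is finite a.s. with bounded expectation since the walk is in a bounded region). By the OST, E[X_τ] = E[X_0] = 22. Equivalently: E[X_τ] = 178 · P(hit 178 first) + 0 · P(hit 0 first) = 178 · (22/178) = 22.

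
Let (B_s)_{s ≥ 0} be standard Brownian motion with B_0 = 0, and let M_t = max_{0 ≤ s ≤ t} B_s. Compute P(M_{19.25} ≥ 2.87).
P(M_{19.25} ≥ 2.87) = 2·P(B_{19.25} ≥ 2.87) = 2(1 − Φ(2.87/√19.25)) ≈ 0.5130

By the reflection principle for Brownian motion, P(M_t ≥ a) = 2 · P(B_t ≥ a) for a ≥ 0. Since B_t ~ N(0, t), P(B_t ≥ 2.87) = 1 − Φ(2.87/√t) = 1 − Φ(2.87/√19.25) = 1 − Φ(0.6541). So
  P(M_{19.25} ≥ 2.87) = 2(1 − Φ(0.6541)) ≈ 0.5130.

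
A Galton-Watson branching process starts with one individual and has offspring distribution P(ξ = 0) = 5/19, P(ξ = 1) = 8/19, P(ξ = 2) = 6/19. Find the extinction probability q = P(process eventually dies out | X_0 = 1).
q = 5/6

The pgf is f(s) = 5/19 + 8/19·s + 6/19·s². The extinction probability q is the smallest fixed point of f in [0, 1]. Setting s = f(s):
  6/19·s² + (8/19 − 1)·s + 5/19 = 0
  6/19·s² − (5/19 + 6/19)·s + 5/19 = 0
which factors as (s − 1)·(6/19·s − 5/19) = 0, giving roots s = 1 and s = (5/19)/(6/19) = 5/6.
Mean offspring μ = 8/19 + 2·6/19 = 20/19 > 1 (supercritical), so q < 1. The extinction probability is the smaller root: q = (5/19)/(6/19) = 5/6.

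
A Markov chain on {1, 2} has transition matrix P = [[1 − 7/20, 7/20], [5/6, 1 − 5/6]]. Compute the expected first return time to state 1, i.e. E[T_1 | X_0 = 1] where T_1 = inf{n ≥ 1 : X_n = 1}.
E[T_1 | X_0 = 1] = 1/π_1 = 71/50

For an irreducible recurrent Markov chain with stationary distribution π, E[T_i | X_0 = i] = 1/π_i (Kac's formula). Here π_1 = (5/6)/(7/20 + 5/6) = (5/6)/(71/60) = 50/71, so E[T_1 | X_0 = 1] = 1/π_1 = (7/20 + 5/6)/(5/6) = (71/60)/(5/6) = 71/50.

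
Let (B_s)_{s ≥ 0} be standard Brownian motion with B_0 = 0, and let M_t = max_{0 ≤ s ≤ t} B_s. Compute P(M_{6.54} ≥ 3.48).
P(M_{6.54} ≥ 3.48) = 2·P(B_{6.54} ≥ 3.48) = 2(1 − Φ(3.48/√6.54)) ≈ 0.1736

By the reflection principle for Brownian motion, P(M_t ≥ a) = 2 · P(B_t ≥ a) for a ≥ 0. Since B_t ~ N(0, t), P(B_t ≥ 3.48) = 1 − Φ(3.48/√t) = 1 − Φ(3.48/√6.54) = 1 − Φ(1.3608). So
  P(M_{6.54} ≥ 3.48) = 2(1 − Φ(1.3608)) ≈ 0.1736.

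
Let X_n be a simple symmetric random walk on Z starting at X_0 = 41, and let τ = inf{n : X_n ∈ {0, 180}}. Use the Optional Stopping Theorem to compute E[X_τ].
E[X_τ] = 41

X_n is a martingale and τ is a bounded-mean stopping time (indeed τ is finite a.s. with bounded expectation since the walk is in a bounded region). By the OST, E[X_τ] = E[X_0] = 41. Equivalently: E[X_τ] = 180 · P(hit 180 first) + 0 · P(hit 0 first) = 180 · (41/180) = 41.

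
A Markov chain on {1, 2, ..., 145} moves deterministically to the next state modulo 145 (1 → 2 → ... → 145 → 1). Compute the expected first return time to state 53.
E[T_53 | X_0 = 53] = 145

The chain cycles deterministically, so starting at state 53 it returns in exactly 145 steps. Equivalently, the stationary distribution is uniform π_j = 1/145 for every state j, so by Kac's formula E[T_53] = 1/π_53 = 145.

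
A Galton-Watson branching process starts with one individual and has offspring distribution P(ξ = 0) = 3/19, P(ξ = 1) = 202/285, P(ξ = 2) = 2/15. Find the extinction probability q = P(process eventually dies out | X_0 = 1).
q = 1

Mean offspring μ = 0·3/19 + 1·202/285 + 2·2/15 = 278/285 ≤ 1. For μ ≤ 1 with offspring not concentrated at 1, the Galton-Watson process goes extinct almost surely, so q = 1.
(Algebraic check: The pgf is f(s) = 3/19 + 202/285·s + 2/15·s². The extinction probability q is the smallest fixed point of f in [0, 1]. Setting s = f(s):
  2/15·s² + (202/285 − 1)·s + 3/19 = 0
  2/15·s² − (3/19 + 2/15)·s + 3/19 = 0
which factors as (s − 1)·(2/15·s − 3/19) = 0, giving roots s = 1 and s = (3/19)/(2/15) = 45/38. Since 45/38 ≥ 1, the smallest root in [0, 1] is s = 1.)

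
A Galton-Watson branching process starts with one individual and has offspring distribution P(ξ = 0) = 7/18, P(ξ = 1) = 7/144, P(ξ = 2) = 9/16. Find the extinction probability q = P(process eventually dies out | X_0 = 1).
q = 56/81

The pgf is f(s) = 7/18 + 7/144·s + 9/16·s². The extinction probability q is the smallest fixed point of f in [0, 1]. Setting s = f(s):
  9/16·s² + (7/144 − 1)·s + 7/18 = 0
  9/16·s² − (7/18 + 9/16)·s + 7/18 = 0
which factors as (s − 1)·(9/16·s − 7/18) = 0, giving roots s = 1 and s = (7/18)/(9/16) = 56/81.
Mean offspring μ = 7/144 + 2·9/16 = 169/144 > 1 (supercritical), so q < 1. The extinction probability is the smaller root: q = (7/18)/(9/16) = 56/81.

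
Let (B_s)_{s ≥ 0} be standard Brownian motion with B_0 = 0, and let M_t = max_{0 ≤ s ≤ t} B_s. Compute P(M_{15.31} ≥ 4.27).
P(M_{15.31} ≥ 4.27) = 2·P(B_{15.31} ≥ 4.27) = 2(1 − Φ(4.27/√15.31)) ≈ 0.2751

By the reflection principle for Brownian motion, P(M_t ≥ a) = 2 · P(B_t ≥ a) for a ≥ 0. Since B_t ~ N(0, t), P(B_t ≥ 4.27) = 1 − Φ(4.27/√t) = 1 − Φ(4.27/√15.31) = 1 − Φ(1.0913). So
  P(M_{15.31} ≥ 4.27) = 2(1 − Φ(1.0913)) ≈ 0.2751.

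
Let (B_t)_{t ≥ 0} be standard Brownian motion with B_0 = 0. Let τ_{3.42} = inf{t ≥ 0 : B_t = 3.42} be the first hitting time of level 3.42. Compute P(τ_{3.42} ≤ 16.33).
P(τ_{3.42} ≤ 16.33) = 2(1 − Φ(3.42/√16.33)) = 2(1 − Φ(0.8463)) ≈ 0.3974

By the reflection principle for standard BM, P(τ_b ≤ t) = 2 · P(B_t ≥ b). Since B_t ~ N(0, t), P(B_t ≥ 3.42) = 1 − Φ(3.42/√t) = 1 − Φ(3.42/√16.33) = 1 − Φ(0.8463) ≈ 0.19869. Doubling: P(τ_{3.42} ≤ 16.33) ≈ 2 · 0.19869 = 0.39738 ≈ 0.3974.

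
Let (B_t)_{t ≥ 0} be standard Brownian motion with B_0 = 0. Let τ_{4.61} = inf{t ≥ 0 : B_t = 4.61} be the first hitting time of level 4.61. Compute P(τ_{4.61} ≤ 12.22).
P(τ_{4.61} ≤ 12.22) = 2(1 − Φ(4.61/√12.22)) = 2(1 − Φ(1.3188)) ≈ 0.1872

By the reflection principle for standard BM, P(τ_b ≤ t) = 2 · P(B_t ≥ b). Since B_t ~ N(0, t), P(B_t ≥ 4.61) = 1 − Φ(4.61/√t) = 1 − Φ(4.61/√12.22) = 1 − Φ(1.3188) ≈ 0.09362. Doubling: P(τ_{4.61} ≤ 12.22) ≈ 2 · 0.09362 = 0.18724 ≈ 0.1872.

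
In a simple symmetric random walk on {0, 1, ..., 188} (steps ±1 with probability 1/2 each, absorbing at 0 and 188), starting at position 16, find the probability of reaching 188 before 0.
P(hit 188 before 0) = 16/188 = 4/47

Let u_k = P(hit 188 before 0 | start at k). Then u_0 = 0, u_188 = 1, and u_k = u_{k-1}/2 + u_{k+1}/2 for 1 ≤ k ≤ 187. This harmonic recurrence is solved by u_k = k/188, giving u_16 = 16/188 = 4/47.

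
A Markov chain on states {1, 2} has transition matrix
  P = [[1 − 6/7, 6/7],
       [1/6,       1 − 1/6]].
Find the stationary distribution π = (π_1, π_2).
π_1 = 7/43, π_2 = 36/43

Solve πP = π with π_1 + π_2 = 1. From πP = π: π_1 · (1 − 6/7) + π_2 · 1/6 = π_1 ⇒ π_2 · 1/6 = π_1 · 6/7 ⇒ π_2/π_1 = (6/7)/(1/6) = 36/7. Together with π_1 + π_2 = 1:
  π_1 = (1/6)/(6/7 + 1/6) = (1/6)/(43/42) = 7/43,
  π_2 = (6/7)/(6/7 + 1/6) = (6/7)/(43/42) = 36/43.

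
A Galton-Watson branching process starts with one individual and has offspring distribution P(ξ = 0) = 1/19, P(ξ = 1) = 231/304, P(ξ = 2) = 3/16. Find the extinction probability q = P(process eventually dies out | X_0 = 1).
q = 16/57

The pgf is f(s) = 1/19 + 231/304·s + 3/16·s². The extinction probability q is the smallest fixed point of f in [0, 1]. Setting s = f(s):
  3/16·s² + (231/304 − 1)·s + 1/19 = 0
  3/16·s² − (1/19 + 3/16)·s + 1/19 = 0
which factors as (s − 1)·(3/16·s − 1/19) = 0, giving roots s = 1 and s = (1/19)/(3/16) = 16/57.
Mean offspring μ = 231/304 + 2·3/16 = 345/304 > 1 (supercritical), so q < 1. The extinction probability is the smaller root: q = (1/19)/(3/16) = 16/57.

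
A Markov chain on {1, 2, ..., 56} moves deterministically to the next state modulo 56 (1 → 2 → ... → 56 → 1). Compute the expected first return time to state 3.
E[T_3 | X_0 = 3] = 56

The chain cycles deterministically, so starting at state 3 it returns in exactly 56 steps. Equivalently, the stationary distribution is uniform π_j = 1/56 for every state j, so by Kac's formula E[T_3] = 1/π_3 = 56.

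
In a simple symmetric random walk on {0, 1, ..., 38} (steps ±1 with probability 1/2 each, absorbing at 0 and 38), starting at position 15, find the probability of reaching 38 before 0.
P(hit 38 before 0) = 15/38

Let u_k = P(hit 38 before 0 | start at k). Then u_0 = 0, u_38 = 1, and u_k = u_{k-1}/2 + u_{k+1}/2 for 1 ≤ k ≤ 37. This harmonic recurrence is solved by u_k = k/38, giving u_15 = 15/38.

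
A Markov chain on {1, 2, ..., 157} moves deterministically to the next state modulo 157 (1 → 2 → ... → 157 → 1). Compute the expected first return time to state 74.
E[T_74 | X_0 = 74] = 157

The chain cycles deterministically, so starting at state 74 it returns in exactly 157 steps. Equivalently, the stationary distribution is uniform π_j = 1/157 for every state j, so by Kac's formula E[T_74] = 1/π_74 = 157.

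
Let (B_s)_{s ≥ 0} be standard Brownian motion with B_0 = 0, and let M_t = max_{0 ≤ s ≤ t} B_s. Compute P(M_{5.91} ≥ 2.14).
P(M_{5.91} ≥ 2.14) = 2·P(B_{5.91} ≥ 2.14) = 2(1 − Φ(2.14/√5.91)) ≈ 0.3787

By the reflection principle for Brownian motion, P(M_t ≥ a) = 2 · P(B_t ≥ a) for a ≥ 0. Since B_t ~ N(0, t), P(B_t ≥ 2.14) = 1 − Φ(2.14/√t) = 1 − Φ(2.14/√5.91) = 1 − Φ(0.8803). So
  P(M_{5.91} ≥ 2.14) = 2(1 − Φ(0.8803)) ≈ 0.3787.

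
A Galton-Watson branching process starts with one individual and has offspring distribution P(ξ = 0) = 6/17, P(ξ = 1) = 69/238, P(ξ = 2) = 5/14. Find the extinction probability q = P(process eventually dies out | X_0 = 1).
q = 84/85

The pgf is f(s) = 6/17 + 69/238·s + 5/14·s². The extinction probability q is the smallest fixed point of f in [0, 1]. Setting s = f(s):
  5/14·s² + (69/238 − 1)·s + 6/17 = 0
  5/14·s² − (6/17 + 5/14)·s + 6/17 = 0
which factors as (s − 1)·(5/14·s − 6/17) = 0, giving roots s = 1 and s = (6/17)/(5/14) = 84/85.
Mean offspring μ = 69/238 + 2·5/14 = 239/238 > 1 (supercritical), so q < 1. The extinction probability is the smaller root: q = (6/17)/(5/14) = 84/85.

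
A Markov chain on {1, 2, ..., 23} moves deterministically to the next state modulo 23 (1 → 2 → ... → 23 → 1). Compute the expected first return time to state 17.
E[T_17 | X_0 = 17] = 23

The chain cycles deterministically, so starting at state 17 it returns in exactly 23 steps. Equivalently, the stationary distribution is uniform π_j = 1/23 for every state j, so by Kac's formula E[T_17] = 1/π_17 = 23.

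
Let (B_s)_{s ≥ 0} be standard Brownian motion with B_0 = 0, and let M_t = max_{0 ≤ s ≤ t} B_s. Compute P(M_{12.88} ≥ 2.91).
P(M_{12.88} ≥ 2.91) = 2·P(B_{12.88} ≥ 2.91) = 2(1 − Φ(2.91/√12.88)) ≈ 0.4175

By the reflection principle for Brownian motion, P(M_t ≥ a) = 2 · P(B_t ≥ a) for a ≥ 0. Since B_t ~ N(0, t), P(B_t ≥ 2.91) = 1 − Φ(2.91/√t) = 1 − Φ(2.91/√12.88) = 1 − Φ(0.8108). So
  P(M_{12.88} ≥ 2.91) = 2(1 − Φ(0.8108)) ≈ 0.4175.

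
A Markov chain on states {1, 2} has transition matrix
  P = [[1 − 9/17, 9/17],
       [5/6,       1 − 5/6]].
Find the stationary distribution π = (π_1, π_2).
π_1 = 85/139, π_2 = 54/139

Solve πP = π with π_1 + π_2 = 1. From πP = π: π_1 · (1 − 9/17) + π_2 · 5/6 = π_1 ⇒ π_2 · 5/6 = π_1 · 9/17 ⇒ π_2/π_1 = (9/17)/(5/6) = 54/85. Together with π_1 + π_2 = 1:
  π_1 = (5/6)/(9/17 + 5/6) = (5/6)/(139/102) = 85/139,
  π_2 = (9/17)/(9/17 + 5/6) = (9/17)/(139/102) = 54/139.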